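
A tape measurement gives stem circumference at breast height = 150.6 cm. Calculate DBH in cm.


Formula: DBH = C / pi
DBH = 150.6 / pi
pi = 3.14159...
DBH = 47.9 cm

47.9


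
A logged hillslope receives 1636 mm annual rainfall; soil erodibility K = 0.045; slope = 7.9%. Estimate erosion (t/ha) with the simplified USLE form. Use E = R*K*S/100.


Formula: E = R * K * S / 100  (simplified USLE)
R * K = 1636 * 0.045 = 73.62
E = 73.62 * 7.9 / 100 = 5.82 t/ha

5.82


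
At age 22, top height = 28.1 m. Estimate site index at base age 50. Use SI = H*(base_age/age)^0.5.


Formula: SI = H_dom * (base_age / age)^0.5
Age ratio = 50 / 22 = 2.27273
sqrt(age_ratio) = 1.50756
SI = 28.1 * 1.50756 = 42.4 m

42.4


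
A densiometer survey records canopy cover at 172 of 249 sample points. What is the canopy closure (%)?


Formula: Canopy closure = covered points / total points * 100
Closure = 172 / 249 * 100
Closure = 0.6908 * 100 = 69.1%

69.1


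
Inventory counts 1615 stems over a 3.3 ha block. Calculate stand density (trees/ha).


Formula: Stand Density = N_trees / Area_ha
Density = 1615 trees / 3.3 ha
Density = 489 trees/ha

489


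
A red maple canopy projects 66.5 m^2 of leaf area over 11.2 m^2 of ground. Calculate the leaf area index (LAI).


Formula: LAI = total leaf area / ground area  (dimensionless)
LAI = 66.5 m^2 / 11.2 m^2
LAI = 5.94

5.94


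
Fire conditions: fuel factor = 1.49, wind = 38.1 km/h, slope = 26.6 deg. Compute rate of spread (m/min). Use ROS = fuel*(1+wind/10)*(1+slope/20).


Formula: ROS = fuel * (1 + wind/10) * (1 + slope/20)
Wind factor = 1 + 38.1/10 = 4.81
Slope factor = 1 + 26.6/20 = 2.33
ROS = 1.49 * 4.81 * 2.33 = 16.7 m/min

16.7


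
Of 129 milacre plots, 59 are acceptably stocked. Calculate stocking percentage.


Formula: Stocking % = stocked plots / total plots * 100
Stocking = 59 / 129 * 100
Stocking = 0.4574 * 100 = 45.7%

45.7


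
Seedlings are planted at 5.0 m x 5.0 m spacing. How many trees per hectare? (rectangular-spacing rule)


Formula: TPH = 10000 m^2/ha / (spacing_x * spacing_y)
Area per tree = 5.0 m * 5.0 m = 25.0 m^2
TPH = 10000 / 25.0 = 400 trees/ha

400


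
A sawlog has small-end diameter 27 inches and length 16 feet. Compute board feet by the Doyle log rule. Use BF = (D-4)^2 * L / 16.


Doyle: BF = (D - 4)^2 * L / 16
Adjusted diameter = 27 - 4 = 23 in
(D-4)^2 = 23^2 = 529
BF = 529 * 16 / 16 = 529 BF

529


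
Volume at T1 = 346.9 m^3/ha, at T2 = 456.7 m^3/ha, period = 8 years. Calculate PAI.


Formula: PAI = (V_T2 - V_T1) / (T2 - T1)
Volume increment = 456.7 - 346.9 = 109.8 m^3/ha
PAI = 109.8 / 8 = 13.73 m^3/ha/year

13.73


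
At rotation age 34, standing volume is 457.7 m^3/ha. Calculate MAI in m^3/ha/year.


Formula: MAI = Total Volume / Stand Age
MAI = 457.7 m^3/ha / 34 years
MAI = 13.46 m^3/ha/year

13.46


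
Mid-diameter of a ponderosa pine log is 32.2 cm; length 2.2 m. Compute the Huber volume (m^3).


Huber: V = Am * L,  Am = pi*(Dm/200)^2
Am = pi*(32.2/200)^2 = 0.081433 m^2
V = 0.081433*2.2 = 0.1792 m^3

0.1792


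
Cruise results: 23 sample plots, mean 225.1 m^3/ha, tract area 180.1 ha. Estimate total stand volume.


Formula: Total Volume = Mean Volume per ha * Total Area
Total Volume = 225.1 m^3/ha * 180.1 ha
Total Volume = 40541 m^3

40541


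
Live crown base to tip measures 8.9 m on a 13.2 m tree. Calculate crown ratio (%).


Formula: Crown Ratio = (Crown Length / Total Height) * 100
CR = (8.9 m / 13.2 m) * 100
CR = 0.6742 * 100 = 67.4%

67.4


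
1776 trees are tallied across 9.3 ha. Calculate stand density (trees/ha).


Formula: Stand Density = N_trees / Area_ha
Density = 1776 trees / 9.3 ha
Density = 191 trees/ha

191


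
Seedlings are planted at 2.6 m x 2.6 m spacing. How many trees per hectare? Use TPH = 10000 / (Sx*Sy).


Formula: TPH = 10000 m^2/ha / (spacing_x * spacing_y)
Area per tree = 2.6 m * 2.6 m = 6.76 m^2
TPH = 10000 / 6.76 = 1479 trees/ha

1479


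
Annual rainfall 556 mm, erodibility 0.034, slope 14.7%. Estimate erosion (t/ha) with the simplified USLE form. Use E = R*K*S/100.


Formula: E = R * K * S / 100  (simplified USLE)
R * K = 556 * 0.034 = 18.904
E = 18.904 * 14.7 / 100 = 2.78 t/ha

2.78


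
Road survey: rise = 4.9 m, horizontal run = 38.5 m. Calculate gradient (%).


Formula: Gradient = rise / run * 100
Gradient = 4.9 / 38.5 * 100 = 12.7%

12.7


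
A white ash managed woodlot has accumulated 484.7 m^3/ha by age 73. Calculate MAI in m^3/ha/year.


Formula: MAI = Total Volume / Stand Age
MAI = 484.7 m^3/ha / 73 years
MAI = 6.64 m^3/ha/year

6.64


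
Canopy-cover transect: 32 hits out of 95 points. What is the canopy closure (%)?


Formula: Canopy closure = covered points / total points * 100
Closure = 32 / 95 * 100
Closure = 0.3368 * 100 = 33.7%

33.7


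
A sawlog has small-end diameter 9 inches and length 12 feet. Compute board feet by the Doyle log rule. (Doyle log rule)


Doyle: BF = (D - 4)^2 * L / 16
Adjusted diameter = 9 - 4 = 5 in
(D-4)^2 = 5^2 = 25
BF = 25 * 12 / 16 = 19 BF

19


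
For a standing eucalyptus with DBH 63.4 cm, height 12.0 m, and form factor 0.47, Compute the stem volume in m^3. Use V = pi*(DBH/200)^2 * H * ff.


Formula: V = pi * (DBH/200)^2 * H * ff
Radius = DBH/200 = 63.4/200 = 0.317 m
Radius^2 = 0.317^2 = 0.100489 m^2
V = pi * 0.100489 * 12.0 * 0.47
V = 1.781 m^3

1.781


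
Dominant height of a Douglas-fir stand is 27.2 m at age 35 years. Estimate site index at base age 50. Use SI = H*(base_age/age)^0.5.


Formula: SI = H_dom * (base_age / age)^0.5
Age ratio = 50 / 35 = 1.42857
sqrt(age_ratio) = 1.19523
SI = 27.2 * 1.19523 = 32.5 m

32.5


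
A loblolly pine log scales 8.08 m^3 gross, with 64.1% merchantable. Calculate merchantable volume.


Formula: MV = V_total * (merchantable_pct / 100)
Merchantable fraction = 64.1% / 100 = 0.641
MV = 8.08 m^3 * 0.641 = 5.179 m^3

5.179


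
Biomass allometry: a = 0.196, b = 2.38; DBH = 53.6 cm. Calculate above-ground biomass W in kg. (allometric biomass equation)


Formula: W = a * DBH^b  (allometric power law)
DBH^b = 53.6^2.38 = 13044.0423
W = 0.196 * 13044.0423 = 2556.6 kg

2556.6


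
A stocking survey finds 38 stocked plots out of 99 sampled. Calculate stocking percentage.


Formula: Stocking % = stocked plots / total plots * 100
Stocking = 38 / 99 * 100
Stocking = 0.3838 * 100 = 38.4%

38.4


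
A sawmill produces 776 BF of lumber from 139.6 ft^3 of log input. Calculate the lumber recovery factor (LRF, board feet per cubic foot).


Formula: LRF = Lumber Output (BF) / Log Input (ft^3)
LRF = 776 BF / 139.6 ft^3
LRF = 5.56 BF/ft^3

5.56


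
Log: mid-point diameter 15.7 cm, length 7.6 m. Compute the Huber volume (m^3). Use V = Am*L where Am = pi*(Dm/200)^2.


Huber: V = Am * L,  Am = pi*(Dm/200)^2
Am = pi*(15.7/200)^2 = 0.019359 m^2
V = 0.019359*7.6 = 0.1471 m^3

0.1471


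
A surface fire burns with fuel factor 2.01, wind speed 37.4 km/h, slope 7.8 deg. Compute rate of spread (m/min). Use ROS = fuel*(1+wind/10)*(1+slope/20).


Formula: ROS = fuel * (1 + wind/10) * (1 + slope/20)
Wind factor = 1 + 37.4/10 = 4.74
Slope factor = 1 + 7.8/20 = 1.39
ROS = 2.01 * 4.74 * 1.39 = 13.24 m/min

13.24


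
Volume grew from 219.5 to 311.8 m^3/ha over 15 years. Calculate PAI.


Formula: PAI = (V_T2 - V_T1) / (T2 - T1)
Volume increment = 311.8 - 219.5 = 92.3 m^3/ha
PAI = 92.3 / 15 = 6.15 m^3/ha/year

6.15


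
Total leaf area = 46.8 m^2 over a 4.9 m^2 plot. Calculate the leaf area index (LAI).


Formula: LAI = total leaf area / ground area  (dimensionless)
LAI = 46.8 m^2 / 4.9 m^2
LAI = 9.55

9.55


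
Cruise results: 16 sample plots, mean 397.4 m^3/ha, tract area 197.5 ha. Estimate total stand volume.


Formula: Total Volume = Mean Volume per ha * Total Area
Total Volume = 397.4 m^3/ha * 197.5 ha
Total Volume = 78487 m^3

78487


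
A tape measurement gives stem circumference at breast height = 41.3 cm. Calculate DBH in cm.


Formula: DBH = C / pi
DBH = 41.3 / pi
pi = 3.14159...
DBH = 13.1 cm

13.1


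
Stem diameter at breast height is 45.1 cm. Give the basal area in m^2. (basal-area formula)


Formula: BA = pi * (DBH/2)^2 / 10000  (cm^2 to m^2)
Radius = DBH/2 = 45.1/2 = 22.55 cm
BA = pi * 22.55^2 / 10000
   = 1597.5077 cm^2 / 10000
   = 0.1598 m^2

0.1598


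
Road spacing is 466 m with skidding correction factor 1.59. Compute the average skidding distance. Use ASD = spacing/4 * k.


Formula: ASD = (spacing / 4) * correction
Uncorrected distance = spacing / 4 = 466 / 4 = 116.5 m
ASD = 116.5 * 1.59 = 185 m

185


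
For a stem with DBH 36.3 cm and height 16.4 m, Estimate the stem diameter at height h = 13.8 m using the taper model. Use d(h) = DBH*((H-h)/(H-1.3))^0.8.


Taper: d(h) = DBH * ((H - h) / (H - 1.3))^0.8
Numerator = H - h = 16.4 - 13.8 = 2.6 m
Denominator = H - 1.3 = 16.4 - 1.3 = 15.1 m
Ratio = 2.6 / 15.1 = 0.17219
d = 36.3 * 0.17219^0.8 = 8.9 cm

8.9


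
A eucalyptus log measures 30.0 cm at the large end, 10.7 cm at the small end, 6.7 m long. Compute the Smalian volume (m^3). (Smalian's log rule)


Smalian: V = (A1 + A2)/2 * L,  A = pi*(D/200)^2
A1 = pi*(30.0/200)^2 = 0.070686 m^2
A2 = pi*(10.7/200)^2 = 0.008992 m^2
V = (0.070686+0.008992)/2*6.7 = 0.2669 m^3

0.2669


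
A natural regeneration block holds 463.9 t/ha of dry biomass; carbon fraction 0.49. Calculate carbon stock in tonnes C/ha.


Formula: Carbon Stock = Biomass * Carbon Fraction
C = 463.9 t/ha * 0.49
C = 227.3 t C/ha

227.3


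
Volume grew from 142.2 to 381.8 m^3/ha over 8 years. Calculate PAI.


Formula: PAI = (V_T2 - V_T1) / (T2 - T1)
Volume increment = 381.8 - 142.2 = 239.6 m^3/ha
PAI = 239.6 / 8 = 29.95 m^3/ha/year

29.95


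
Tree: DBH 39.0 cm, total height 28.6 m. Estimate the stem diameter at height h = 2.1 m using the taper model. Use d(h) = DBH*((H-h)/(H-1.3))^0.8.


Taper: d(h) = DBH * ((H - h) / (H - 1.3))^0.8
Numerator = H - h = 28.6 - 2.1 = 26.5 m
Denominator = H - 1.3 = 28.6 - 1.3 = 27.3 m
Ratio = 26.5 / 27.3 = 0.9707
d = 39.0 * 0.9707^0.8 = 38.1 cm

38.1


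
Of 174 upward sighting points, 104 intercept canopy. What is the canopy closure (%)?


Formula: Canopy closure = covered points / total points * 100
Closure = 104 / 174 * 100
Closure = 0.5977 * 100 = 59.8%

59.8


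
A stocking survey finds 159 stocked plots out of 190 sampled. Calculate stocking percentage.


Formula: Stocking % = stocked plots / total plots * 100
Stocking = 159 / 190 * 100
Stocking = 0.8368 * 100 = 83.7%

83.7


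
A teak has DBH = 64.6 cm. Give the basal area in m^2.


Formula: BA = pi * (DBH/2)^2 / 10000  (cm^2 to m^2)
Radius = DBH/2 = 64.6/2 = 32.3 cm
BA = pi * 32.3^2 / 10000
   = 3277.5922 cm^2 / 10000
   = 0.3278 m^2

0.3278


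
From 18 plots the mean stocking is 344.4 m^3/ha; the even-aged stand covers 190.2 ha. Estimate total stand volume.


Formula: Total Volume = Mean Volume per ha * Total Area
Total Volume = 344.4 m^3/ha * 190.2 ha
Total Volume = 65505 m^3

65505


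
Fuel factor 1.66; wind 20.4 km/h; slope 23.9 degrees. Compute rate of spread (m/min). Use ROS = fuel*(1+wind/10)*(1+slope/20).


Formula: ROS = fuel * (1 + wind/10) * (1 + slope/20)
Wind factor = 1 + 20.4/10 = 3.04
Slope factor = 1 + 23.9/20 = 2.195
ROS = 1.66 * 3.04 * 2.195 = 11.08 m/min

11.08


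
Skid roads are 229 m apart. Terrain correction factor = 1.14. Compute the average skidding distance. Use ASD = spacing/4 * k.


Formula: ASD = (spacing / 4) * correction
Uncorrected distance = spacing / 4 = 229 / 4 = 57.25 m
ASD = 57.25 * 1.14 = 65 m

65


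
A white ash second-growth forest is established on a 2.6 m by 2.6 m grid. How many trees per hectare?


Formula: TPH = 10000 m^2/ha / (spacing_x * spacing_y)
Area per tree = 2.6 m * 2.6 m = 6.76 m^2
TPH = 10000 / 6.76 = 1479 trees/ha

1479


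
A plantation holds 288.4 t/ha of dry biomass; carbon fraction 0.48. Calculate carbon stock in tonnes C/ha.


Formula: Carbon Stock = Biomass * Carbon Fraction
C = 288.4 t/ha * 0.48
C = 138.4 t C/ha

138.4


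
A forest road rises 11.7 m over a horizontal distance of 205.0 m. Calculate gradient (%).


Formula: Gradient = rise / run * 100
Gradient = 11.7 / 205.0 * 100 = 5.7%

5.7


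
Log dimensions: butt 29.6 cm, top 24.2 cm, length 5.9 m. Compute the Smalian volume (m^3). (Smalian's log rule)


Smalian: V = (A1 + A2)/2 * L,  A = pi*(D/200)^2
A1 = pi*(29.6/200)^2 = 0.068813 m^2
A2 = pi*(24.2/200)^2 = 0.045996 m^2
V = (0.068813+0.045996)/2*5.9 = 0.3387 m^3

0.3387


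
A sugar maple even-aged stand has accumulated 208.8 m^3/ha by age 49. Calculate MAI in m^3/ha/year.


Formula: MAI = Total Volume / Stand Age
MAI = 208.8 m^3/ha / 49 years
MAI = 4.26 m^3/ha/year

4.26


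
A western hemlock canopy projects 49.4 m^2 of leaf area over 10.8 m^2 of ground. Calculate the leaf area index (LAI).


Formula: LAI = total leaf area / ground area  (dimensionless)
LAI = 49.4 m^2 / 10.8 m^2
LAI = 4.57

4.57


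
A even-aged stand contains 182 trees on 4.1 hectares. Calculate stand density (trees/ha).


Formula: Stand Density = N_trees / Area_ha
Density = 182 trees / 4.1 ha
Density = 44 trees/ha

44


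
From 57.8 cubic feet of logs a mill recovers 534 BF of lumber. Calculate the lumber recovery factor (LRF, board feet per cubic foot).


Formula: LRF = Lumber Output (BF) / Log Input (ft^3)
LRF = 534 BF / 57.8 ft^3
LRF = 9.24 BF/ft^3

9.24


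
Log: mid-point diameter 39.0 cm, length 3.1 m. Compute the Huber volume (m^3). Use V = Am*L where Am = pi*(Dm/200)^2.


Huber: V = Am * L,  Am = pi*(Dm/200)^2
Am = pi*(39.0/200)^2 = 0.119459 m^2
V = 0.119459*3.1 = 0.3703 m^3

0.3703


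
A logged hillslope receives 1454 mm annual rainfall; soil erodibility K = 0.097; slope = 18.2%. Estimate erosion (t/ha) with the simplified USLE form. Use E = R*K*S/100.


Formula: E = R * K * S / 100  (simplified USLE)
R * K = 1454 * 0.097 = 141.038
E = 141.038 * 18.2 / 100 = 25.67 t/ha

25.67


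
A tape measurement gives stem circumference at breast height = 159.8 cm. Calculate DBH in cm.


Formula: DBH = C / pi
DBH = 159.8 / pi
pi = 3.14159...
DBH = 50.9 cm

50.9


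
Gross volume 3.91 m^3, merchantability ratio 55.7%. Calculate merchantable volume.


Formula: MV = V_total * (merchantable_pct / 100)
Merchantable fraction = 55.7% / 100 = 0.557
MV = 3.91 m^3 * 0.557 = 2.178 m^3

2.178


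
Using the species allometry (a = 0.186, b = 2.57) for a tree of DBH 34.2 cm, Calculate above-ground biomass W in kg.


Formula: W = a * DBH^b  (allometric power law)
DBH^b = 34.2^2.57 = 8758.8501
W = 0.186 * 8758.8501 = 1629.1 kg

1629.1


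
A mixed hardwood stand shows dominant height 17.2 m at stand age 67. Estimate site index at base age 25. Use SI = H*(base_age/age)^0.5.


Formula: SI = H_dom * (base_age / age)^0.5
Age ratio = 25 / 67 = 0.37313
sqrt(age_ratio) = 0.61085
SI = 17.2 * 0.61085 = 10.5 m

10.5


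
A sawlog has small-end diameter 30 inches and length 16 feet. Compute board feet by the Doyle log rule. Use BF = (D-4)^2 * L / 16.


Doyle: BF = (D - 4)^2 * L / 16
Adjusted diameter = 30 - 4 = 26 in
(D-4)^2 = 26^2 = 676
BF = 676 * 16 / 16 = 676 BF

676


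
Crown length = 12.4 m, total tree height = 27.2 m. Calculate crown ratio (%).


Formula: Crown Ratio = (Crown Length / Total Height) * 100
CR = (12.4 m / 27.2 m) * 100
CR = 0.4559 * 100 = 45.6%

45.6


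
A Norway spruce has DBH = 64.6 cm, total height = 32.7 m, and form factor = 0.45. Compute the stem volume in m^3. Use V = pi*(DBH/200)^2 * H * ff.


Formula: V = pi * (DBH/200)^2 * H * ff
Radius = DBH/200 = 64.6/200 = 0.323 m
Radius^2 = 0.323^2 = 0.104329 m^2
V = pi * 0.104329 * 32.7 * 0.45
V = 4.823 m^3

4.823


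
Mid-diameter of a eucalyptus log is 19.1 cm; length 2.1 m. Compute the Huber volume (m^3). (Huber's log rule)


Huber: V = Am * L,  Am = pi*(Dm/200)^2
Am = pi*(19.1/200)^2 = 0.028652 m^2
V = 0.028652*2.1 = 0.0602 m^3

0.0602


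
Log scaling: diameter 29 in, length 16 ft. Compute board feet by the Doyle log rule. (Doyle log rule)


Doyle: BF = (D - 4)^2 * L / 16
Adjusted diameter = 29 - 4 = 25 in
(D-4)^2 = 25^2 = 625
BF = 625 * 16 / 16 = 625 BF

625


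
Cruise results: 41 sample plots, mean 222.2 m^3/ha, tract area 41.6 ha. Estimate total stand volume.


Formula: Total Volume = Mean Volume per ha * Total Area
Total Volume = 222.2 m^3/ha * 41.6 ha
Total Volume = 9244 m^3

9244


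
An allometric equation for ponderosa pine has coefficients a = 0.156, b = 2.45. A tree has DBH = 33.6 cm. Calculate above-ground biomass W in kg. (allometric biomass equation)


Formula: W = a * DBH^b  (allometric power law)
DBH^b = 33.6^2.45 = 5489.4803
W = 0.156 * 5489.4803 = 856.4 kg

856.4


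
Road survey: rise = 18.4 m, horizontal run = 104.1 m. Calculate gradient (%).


Formula: Gradient = rise / run * 100
Gradient = 18.4 / 104.1 * 100 = 17.7%

17.7


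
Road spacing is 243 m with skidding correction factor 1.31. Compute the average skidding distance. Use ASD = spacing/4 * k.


Formula: ASD = (spacing / 4) * correction
Uncorrected distance = spacing / 4 = 243 / 4 = 60.75 m
ASD = 60.75 * 1.31 = 80 m

80


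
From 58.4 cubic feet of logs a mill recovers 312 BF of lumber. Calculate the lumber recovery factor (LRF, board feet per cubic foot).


Formula: LRF = Lumber Output (BF) / Log Input (ft^3)
LRF = 312 BF / 58.4 ft^3
LRF = 5.34 BF/ft^3

5.34


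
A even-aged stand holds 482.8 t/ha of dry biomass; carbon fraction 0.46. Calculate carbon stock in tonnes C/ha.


Formula: Carbon Stock = Biomass * Carbon Fraction
C = 482.8 t/ha * 0.46
C = 222.1 t C/ha

222.1


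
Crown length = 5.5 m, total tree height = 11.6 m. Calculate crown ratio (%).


Formula: Crown Ratio = (Crown Length / Total Height) * 100
CR = (5.5 m / 11.6 m) * 100
CR = 0.4741 * 100 = 47.4%

47.4


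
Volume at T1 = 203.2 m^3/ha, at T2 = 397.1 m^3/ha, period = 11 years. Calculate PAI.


Formula: PAI = (V_T2 - V_T1) / (T2 - T1)
Volume increment = 397.1 - 203.2 = 193.9 m^3/ha
PAI = 193.9 / 11 = 17.63 m^3/ha/year

17.63


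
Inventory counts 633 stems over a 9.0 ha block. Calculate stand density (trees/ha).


Formula: Stand Density = N_trees / Area_ha
Density = 633 trees / 9.0 ha
Density = 70 trees/ha

70


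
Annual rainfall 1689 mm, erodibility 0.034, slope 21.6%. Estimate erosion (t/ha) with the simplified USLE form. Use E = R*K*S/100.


Formula: E = R * K * S / 100  (simplified USLE)
R * K = 1689 * 0.034 = 57.426
E = 57.426 * 21.6 / 100 = 12.4 t/ha

12.4


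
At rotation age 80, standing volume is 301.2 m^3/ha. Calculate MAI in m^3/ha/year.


Formula: MAI = Total Volume / Stand Age
MAI = 301.2 m^3/ha / 80 years
MAI = 3.77 m^3/ha/year

3.77


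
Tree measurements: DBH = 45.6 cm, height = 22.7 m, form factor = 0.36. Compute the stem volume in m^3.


Formula: V = pi * (DBH/200)^2 * H * ff
Radius = DBH/200 = 45.6/200 = 0.228 m
Radius^2 = 0.228^2 = 0.051984 m^2
V = pi * 0.051984 * 22.7 * 0.36
V = 1.335 m^3

1.335


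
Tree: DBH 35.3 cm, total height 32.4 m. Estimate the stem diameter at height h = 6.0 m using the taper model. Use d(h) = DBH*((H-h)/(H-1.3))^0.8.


Taper: d(h) = DBH * ((H - h) / (H - 1.3))^0.8
Numerator = H - h = 32.4 - 6.0 = 26.4 m
Denominator = H - 1.3 = 32.4 - 1.3 = 31.1 m
Ratio = 26.4 / 31.1 = 0.84887
d = 35.3 * 0.84887^0.8 = 31.0 cm

31.0


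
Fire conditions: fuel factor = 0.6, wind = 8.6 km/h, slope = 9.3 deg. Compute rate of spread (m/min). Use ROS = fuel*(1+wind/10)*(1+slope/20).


Formula: ROS = fuel * (1 + wind/10) * (1 + slope/20)
Wind factor = 1 + 8.6/10 = 1.86
Slope factor = 1 + 9.3/20 = 1.465
ROS = 0.6 * 1.86 * 1.465 = 1.63 m/min

1.63


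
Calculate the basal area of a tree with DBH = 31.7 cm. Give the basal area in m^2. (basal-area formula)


Formula: BA = pi * (DBH/2)^2 / 10000  (cm^2 to m^2)
Radius = DBH/2 = 31.7/2 = 15.85 cm
BA = pi * 15.85^2 / 10000
   = 789.2388 cm^2 / 10000
   = 0.0789 m^2

0.0789


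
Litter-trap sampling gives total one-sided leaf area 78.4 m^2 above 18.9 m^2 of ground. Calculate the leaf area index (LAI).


Formula: LAI = total leaf area / ground area  (dimensionless)
LAI = 78.4 m^2 / 18.9 m^2
LAI = 4.15

4.15


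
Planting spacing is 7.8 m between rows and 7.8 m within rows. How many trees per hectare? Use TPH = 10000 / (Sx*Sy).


Formula: TPH = 10000 m^2/ha / (spacing_x * spacing_y)
Area per tree = 7.8 m * 7.8 m = 60.84 m^2
TPH = 10000 / 60.84 = 164 trees/ha

164


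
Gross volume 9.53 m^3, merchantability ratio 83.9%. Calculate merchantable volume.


Formula: MV = V_total * (merchantable_pct / 100)
Merchantable fraction = 83.9% / 100 = 0.839
MV = 9.53 m^3 * 0.839 = 7.996 m^3

7.996


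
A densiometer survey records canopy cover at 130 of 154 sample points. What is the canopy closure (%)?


Formula: Canopy closure = covered points / total points * 100
Closure = 130 / 154 * 100
Closure = 0.8442 * 100 = 84.4%

84.4


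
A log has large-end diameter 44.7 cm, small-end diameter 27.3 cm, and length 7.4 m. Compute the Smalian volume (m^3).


Smalian: V = (A1 + A2)/2 * L,  A = pi*(D/200)^2
A1 = pi*(44.7/200)^2 = 0.15693 m^2
A2 = pi*(27.3/200)^2 = 0.058535 m^2
V = (0.15693+0.058535)/2*7.4 = 0.7972 m^3

0.7972


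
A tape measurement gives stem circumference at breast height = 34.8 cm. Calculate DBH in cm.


Formula: DBH = C / pi
DBH = 34.8 / pi
pi = 3.14159...
DBH = 11.1 cm

11.1


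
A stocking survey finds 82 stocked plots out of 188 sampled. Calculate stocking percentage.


Formula: Stocking % = stocked plots / total plots * 100
Stocking = 82 / 188 * 100
Stocking = 0.4362 * 100 = 43.6%

43.6


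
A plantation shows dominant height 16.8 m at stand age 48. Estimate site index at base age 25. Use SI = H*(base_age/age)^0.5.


Formula: SI = H_dom * (base_age / age)^0.5
Age ratio = 25 / 48 = 0.52083
sqrt(age_ratio) = 0.72169
SI = 16.8 * 0.72169 = 12.1 m

12.1


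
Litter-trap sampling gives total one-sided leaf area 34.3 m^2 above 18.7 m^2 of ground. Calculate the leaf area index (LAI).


Formula: LAI = total leaf area / ground area  (dimensionless)
LAI = 34.3 m^2 / 18.7 m^2
LAI = 1.83

1.83


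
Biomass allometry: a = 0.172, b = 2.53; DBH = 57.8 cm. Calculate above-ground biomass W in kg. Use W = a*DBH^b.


Formula: W = a * DBH^b  (allometric power law)
DBH^b = 57.8^2.53 = 28686.4912
W = 0.172 * 28686.4912 = 4934.1 kg

4934.1


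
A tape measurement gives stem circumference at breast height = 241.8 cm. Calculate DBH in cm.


Formula: DBH = C / pi
DBH = 241.8 / pi
pi = 3.14159...
DBH = 77.0 cm

77.0


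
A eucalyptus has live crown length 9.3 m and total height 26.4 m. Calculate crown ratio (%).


Formula: Crown Ratio = (Crown Length / Total Height) * 100
CR = (9.3 m / 26.4 m) * 100
CR = 0.3523 * 100 = 35.2%

35.2


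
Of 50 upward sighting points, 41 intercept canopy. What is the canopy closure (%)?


Formula: Canopy closure = covered points / total points * 100
Closure = 41 / 50 * 100
Closure = 0.82 * 100 = 82.0%

82.0


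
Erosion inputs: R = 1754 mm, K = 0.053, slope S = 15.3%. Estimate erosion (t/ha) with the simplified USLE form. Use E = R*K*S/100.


Formula: E = R * K * S / 100  (simplified USLE)
R * K = 1754 * 0.053 = 92.962
E = 92.962 * 15.3 / 100 = 14.22 t/ha

14.22


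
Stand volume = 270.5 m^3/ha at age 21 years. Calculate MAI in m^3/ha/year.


Formula: MAI = Total Volume / Stand Age
MAI = 270.5 m^3/ha / 21 years
MAI = 12.88 m^3/ha/year

12.88


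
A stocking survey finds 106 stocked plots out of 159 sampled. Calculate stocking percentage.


Formula: Stocking % = stocked plots / total plots * 100
Stocking = 106 / 159 * 100
Stocking = 0.6667 * 100 = 66.7%

66.7


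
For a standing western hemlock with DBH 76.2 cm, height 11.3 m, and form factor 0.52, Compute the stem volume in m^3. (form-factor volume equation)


Formula: V = pi * (DBH/200)^2 * H * ff
Radius = DBH/200 = 76.2/200 = 0.381 m
Radius^2 = 0.381^2 = 0.145161 m^2
V = pi * 0.145161 * 11.3 * 0.52
V = 2.68 m^3

2.68


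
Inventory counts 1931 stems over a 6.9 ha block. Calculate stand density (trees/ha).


Formula: Stand Density = N_trees / Area_ha
Density = 1931 trees / 6.9 ha
Density = 280 trees/ha

280


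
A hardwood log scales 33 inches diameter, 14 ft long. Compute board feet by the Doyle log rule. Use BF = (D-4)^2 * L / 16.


Doyle: BF = (D - 4)^2 * L / 16
Adjusted diameter = 33 - 4 = 29 in
(D-4)^2 = 29^2 = 841
BF = 841 * 14 / 16 = 736 BF

736


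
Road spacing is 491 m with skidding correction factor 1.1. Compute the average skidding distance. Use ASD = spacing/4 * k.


Formula: ASD = (spacing / 4) * correction
Uncorrected distance = spacing / 4 = 491 / 4 = 122.75 m
ASD = 122.75 * 1.1 = 135 m

135


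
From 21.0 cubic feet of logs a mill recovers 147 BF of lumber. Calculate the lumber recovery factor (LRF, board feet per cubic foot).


Formula: LRF = Lumber Output (BF) / Log Input (ft^3)
LRF = 147 BF / 21.0 ft^3
LRF = 7.0 BF/ft^3

7.0


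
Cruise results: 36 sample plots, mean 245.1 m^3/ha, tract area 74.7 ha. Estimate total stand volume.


Formula: Total Volume = Mean Volume per ha * Total Area
Total Volume = 245.1 m^3/ha * 74.7 ha
Total Volume = 18309 m^3

18309


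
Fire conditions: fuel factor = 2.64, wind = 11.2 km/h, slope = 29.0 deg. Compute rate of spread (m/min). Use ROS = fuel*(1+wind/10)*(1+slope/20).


Formula: ROS = fuel * (1 + wind/10) * (1 + slope/20)
Wind factor = 1 + 11.2/10 = 2.12
Slope factor = 1 + 29.0/20 = 2.45
ROS = 2.64 * 2.12 * 2.45 = 13.71 m/min

13.71


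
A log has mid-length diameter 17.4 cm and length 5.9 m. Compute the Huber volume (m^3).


Huber: V = Am * L,  Am = pi*(Dm/200)^2
Am = pi*(17.4/200)^2 = 0.023779 m^2
V = 0.023779*5.9 = 0.1403 m^3

0.1403


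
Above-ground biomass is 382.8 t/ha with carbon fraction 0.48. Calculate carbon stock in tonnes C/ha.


Formula: Carbon Stock = Biomass * Carbon Fraction
C = 382.8 t/ha * 0.48
C = 183.7 t C/ha

183.7


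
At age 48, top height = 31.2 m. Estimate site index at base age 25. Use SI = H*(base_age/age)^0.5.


Formula: SI = H_dom * (base_age / age)^0.5
Age ratio = 25 / 48 = 0.52083
sqrt(age_ratio) = 0.72169
SI = 31.2 * 0.72169 = 22.5 m

22.5


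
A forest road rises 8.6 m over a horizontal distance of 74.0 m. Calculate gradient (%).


Formula: Gradient = rise / run * 100
Gradient = 8.6 / 74.0 * 100 = 11.6%

11.6


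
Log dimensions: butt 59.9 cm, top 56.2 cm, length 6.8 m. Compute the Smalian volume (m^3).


Smalian: V = (A1 + A2)/2 * L,  A = pi*(D/200)^2
A1 = pi*(59.9/200)^2 = 0.281802 m^2
A2 = pi*(56.2/200)^2 = 0.248063 m^2
V = (0.281802+0.248063)/2*6.8 = 1.8015 m^3

1.8015


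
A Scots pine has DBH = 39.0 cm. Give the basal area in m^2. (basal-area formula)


Formula: BA = pi * (DBH/2)^2 / 10000  (cm^2 to m^2)
Radius = DBH/2 = 39.0/2 = 19.5 cm
BA = pi * 19.5^2 / 10000
   = 1194.5906 cm^2 / 10000
   = 0.1195 m^2

0.1195


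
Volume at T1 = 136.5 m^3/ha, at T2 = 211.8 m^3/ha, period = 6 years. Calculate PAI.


Formula: PAI = (V_T2 - V_T1) / (T2 - T1)
Volume increment = 211.8 - 136.5 = 75.3 m^3/ha
PAI = 75.3 / 6 = 12.55 m^3/ha/year

12.55


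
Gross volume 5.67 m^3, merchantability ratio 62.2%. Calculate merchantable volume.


Formula: MV = V_total * (merchantable_pct / 100)
Merchantable fraction = 62.2% / 100 = 0.622
MV = 5.67 m^3 * 0.622 = 3.527 m^3

3.527


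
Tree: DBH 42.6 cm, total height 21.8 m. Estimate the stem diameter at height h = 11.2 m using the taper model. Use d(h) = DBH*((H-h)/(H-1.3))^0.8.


Taper: d(h) = DBH * ((H - h) / (H - 1.3))^0.8
Numerator = H - h = 21.8 - 11.2 = 10.6 m
Denominator = H - 1.3 = 21.8 - 1.3 = 20.5 m
Ratio = 10.6 / 20.5 = 0.51707
d = 42.6 * 0.51707^0.8 = 25.1 cm

25.1


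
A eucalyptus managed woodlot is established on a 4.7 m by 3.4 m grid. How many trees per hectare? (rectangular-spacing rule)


Formula: TPH = 10000 m^2/ha / (spacing_x * spacing_y)
Area per tree = 4.7 m * 3.4 m = 15.98 m^2
TPH = 10000 / 15.98 = 626 trees/ha

626


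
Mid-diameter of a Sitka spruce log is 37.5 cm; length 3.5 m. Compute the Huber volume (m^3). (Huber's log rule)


Huber: V = Am * L,  Am = pi*(Dm/200)^2
Am = pi*(37.5/200)^2 = 0.110447 m^2
V = 0.110447*3.5 = 0.3866 m^3

0.3866


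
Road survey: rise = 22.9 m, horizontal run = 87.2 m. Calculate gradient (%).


Formula: Gradient = rise / run * 100
Gradient = 22.9 / 87.2 * 100 = 26.3%

26.3


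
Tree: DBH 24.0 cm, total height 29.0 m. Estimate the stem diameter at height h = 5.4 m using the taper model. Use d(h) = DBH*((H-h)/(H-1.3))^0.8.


Taper: d(h) = DBH * ((H - h) / (H - 1.3))^0.8
Numerator = H - h = 29.0 - 5.4 = 23.6 m
Denominator = H - 1.3 = 29.0 - 1.3 = 27.7 m
Ratio = 23.6 / 27.7 = 0.85199
d = 24.0 * 0.85199^0.8 = 21.1 cm

21.1


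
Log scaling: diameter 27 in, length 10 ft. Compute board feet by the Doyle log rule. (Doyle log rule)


Doyle: BF = (D - 4)^2 * L / 16
Adjusted diameter = 27 - 4 = 23 in
(D-4)^2 = 23^2 = 529
BF = 529 * 10 / 16 = 331 BF

331


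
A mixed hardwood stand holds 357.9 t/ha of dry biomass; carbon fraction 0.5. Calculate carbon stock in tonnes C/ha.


Formula: Carbon Stock = Biomass * Carbon Fraction
C = 357.9 t/ha * 0.5
C = 179.0 t C/ha

179.0


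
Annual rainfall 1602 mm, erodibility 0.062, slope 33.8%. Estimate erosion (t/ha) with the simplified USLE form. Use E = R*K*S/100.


Formula: E = R * K * S / 100  (simplified USLE)
R * K = 1602 * 0.062 = 99.324
E = 99.324 * 33.8 / 100 = 33.57 t/ha

33.57


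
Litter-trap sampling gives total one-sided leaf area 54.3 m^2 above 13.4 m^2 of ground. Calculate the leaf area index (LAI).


Formula: LAI = total leaf area / ground area  (dimensionless)
LAI = 54.3 m^2 / 13.4 m^2
LAI = 4.05

4.05


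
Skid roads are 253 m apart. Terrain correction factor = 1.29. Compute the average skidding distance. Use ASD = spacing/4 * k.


Formula: ASD = (spacing / 4) * correction
Uncorrected distance = spacing / 4 = 253 / 4 = 63.25 m
ASD = 63.25 * 1.29 = 82 m

82


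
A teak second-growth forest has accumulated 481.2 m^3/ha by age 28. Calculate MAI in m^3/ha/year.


Formula: MAI = Total Volume / Stand Age
MAI = 481.2 m^3/ha / 28 years
MAI = 17.19 m^3/ha/year

17.19


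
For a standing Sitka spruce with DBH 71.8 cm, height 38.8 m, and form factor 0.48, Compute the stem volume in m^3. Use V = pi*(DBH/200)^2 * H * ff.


Formula: V = pi * (DBH/200)^2 * H * ff
Radius = DBH/200 = 71.8/200 = 0.359 m
Radius^2 = 0.359^2 = 0.128881 m^2
V = pi * 0.128881 * 38.8 * 0.48
V = 7.541 m^3

7.541


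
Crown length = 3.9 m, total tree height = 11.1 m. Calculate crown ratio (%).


Formula: Crown Ratio = (Crown Length / Total Height) * 100
CR = (3.9 m / 11.1 m) * 100
CR = 0.3514 * 100 = 35.1%

35.1


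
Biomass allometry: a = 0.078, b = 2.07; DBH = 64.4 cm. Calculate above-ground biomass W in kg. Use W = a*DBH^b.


Formula: W = a * DBH^b  (allometric power law)
DBH^b = 64.4^2.07 = 5551.2878
W = 0.078 * 5551.2878 = 433.0 kg

433.0


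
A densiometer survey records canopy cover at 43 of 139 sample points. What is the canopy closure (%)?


Formula: Canopy closure = covered points / total points * 100
Closure = 43 / 139 * 100
Closure = 0.3094 * 100 = 30.9%

30.9


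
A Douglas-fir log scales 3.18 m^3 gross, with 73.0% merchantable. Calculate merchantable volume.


Formula: MV = V_total * (merchantable_pct / 100)
Merchantable fraction = 73.0% / 100 = 0.73
MV = 3.18 m^3 * 0.73 = 2.321 m^3

2.321


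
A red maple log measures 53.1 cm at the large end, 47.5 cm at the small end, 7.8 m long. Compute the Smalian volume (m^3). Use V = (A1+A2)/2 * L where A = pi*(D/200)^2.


Smalian: V = (A1 + A2)/2 * L,  A = pi*(D/200)^2
A1 = pi*(53.1/200)^2 = 0.221452 m^2
A2 = pi*(47.5/200)^2 = 0.177205 m^2
V = (0.221452+0.177205)/2*7.8 = 1.5548 m^3

1.5548


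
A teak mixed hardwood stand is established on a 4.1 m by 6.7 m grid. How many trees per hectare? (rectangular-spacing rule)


Formula: TPH = 10000 m^2/ha / (spacing_x * spacing_y)
Area per tree = 4.1 m * 6.7 m = 27.47 m^2
TPH = 10000 / 27.47 = 364 trees/ha

364


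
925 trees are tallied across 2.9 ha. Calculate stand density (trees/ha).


Formula: Stand Density = N_trees / Area_ha
Density = 925 trees / 2.9 ha
Density = 319 trees/ha

319


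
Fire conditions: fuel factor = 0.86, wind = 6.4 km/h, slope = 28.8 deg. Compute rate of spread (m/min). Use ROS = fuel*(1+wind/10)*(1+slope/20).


Formula: ROS = fuel * (1 + wind/10) * (1 + slope/20)
Wind factor = 1 + 6.4/10 = 1.64
Slope factor = 1 + 28.8/20 = 2.44
ROS = 0.86 * 1.64 * 2.44 = 3.44 m/min

3.44


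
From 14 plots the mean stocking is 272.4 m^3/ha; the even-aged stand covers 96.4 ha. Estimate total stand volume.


Formula: Total Volume = Mean Volume per ha * Total Area
Total Volume = 272.4 m^3/ha * 96.4 ha
Total Volume = 26259 m^3

26259


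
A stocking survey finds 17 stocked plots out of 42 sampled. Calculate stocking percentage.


Formula: Stocking % = stocked plots / total plots * 100
Stocking = 17 / 42 * 100
Stocking = 0.4048 * 100 = 40.5%

40.5


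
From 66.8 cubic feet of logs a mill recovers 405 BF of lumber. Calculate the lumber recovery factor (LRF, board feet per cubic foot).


Formula: LRF = Lumber Output (BF) / Log Input (ft^3)
LRF = 405 BF / 66.8 ft^3
LRF = 6.06 BF/ft^3

6.06


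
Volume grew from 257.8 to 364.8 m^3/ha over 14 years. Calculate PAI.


Formula: PAI = (V_T2 - V_T1) / (T2 - T1)
Volume increment = 364.8 - 257.8 = 107.0 m^3/ha
PAI = 107.0 / 14 = 7.64 m^3/ha/year

7.64


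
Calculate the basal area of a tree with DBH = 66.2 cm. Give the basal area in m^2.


Formula: BA = pi * (DBH/2)^2 / 10000  (cm^2 to m^2)
Radius = DBH/2 = 66.2/2 = 33.1 cm
BA = pi * 33.1^2 / 10000
   = 3441.9603 cm^2 / 10000
   = 0.3442 m^2

0.3442


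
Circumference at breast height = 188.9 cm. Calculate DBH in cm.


Formula: DBH = C / pi
DBH = 188.9 / pi
pi = 3.14159...
DBH = 60.1 cm

60.1


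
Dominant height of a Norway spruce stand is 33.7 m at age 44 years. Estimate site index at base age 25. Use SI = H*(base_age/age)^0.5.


Formula: SI = H_dom * (base_age / age)^0.5
Age ratio = 25 / 44 = 0.56818
sqrt(age_ratio) = 0.75378
SI = 33.7 * 0.75378 = 25.4 m

25.4


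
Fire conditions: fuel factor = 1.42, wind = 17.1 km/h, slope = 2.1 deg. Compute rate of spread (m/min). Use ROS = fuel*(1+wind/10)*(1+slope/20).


Formula: ROS = fuel * (1 + wind/10) * (1 + slope/20)
Wind factor = 1 + 17.1/10 = 2.71
Slope factor = 1 + 2.1/20 = 1.105
ROS = 1.42 * 2.71 * 1.105 = 4.25 m/min

4.25


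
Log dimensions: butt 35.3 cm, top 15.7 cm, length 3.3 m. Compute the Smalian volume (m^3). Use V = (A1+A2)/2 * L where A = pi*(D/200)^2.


Smalian: V = (A1 + A2)/2 * L,  A = pi*(D/200)^2
A1 = pi*(35.3/200)^2 = 0.097868 m^2
A2 = pi*(15.7/200)^2 = 0.019359 m^2
V = (0.097868+0.019359)/2*3.3 = 0.1934 m^3

0.1934


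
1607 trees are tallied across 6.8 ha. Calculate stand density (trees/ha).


Formula: Stand Density = N_trees / Area_ha
Density = 1607 trees / 6.8 ha
Density = 236 trees/ha

236


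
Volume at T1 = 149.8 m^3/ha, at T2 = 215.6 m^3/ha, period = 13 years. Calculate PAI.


Formula: PAI = (V_T2 - V_T1) / (T2 - T1)
Volume increment = 215.6 - 149.8 = 65.8 m^3/ha
PAI = 65.8 / 13 = 5.06 m^3/ha/year

5.06


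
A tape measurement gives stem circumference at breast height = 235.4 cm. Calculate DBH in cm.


Formula: DBH = C / pi
DBH = 235.4 / pi
pi = 3.14159...
DBH = 74.9 cm

74.9


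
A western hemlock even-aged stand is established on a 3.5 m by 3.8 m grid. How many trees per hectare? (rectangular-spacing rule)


Formula: TPH = 10000 m^2/ha / (spacing_x * spacing_y)
Area per tree = 3.5 m * 3.8 m = 13.3 m^2
TPH = 10000 / 13.3 = 752 trees/ha

752


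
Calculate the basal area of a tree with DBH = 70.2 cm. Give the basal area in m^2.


Formula: BA = pi * (DBH/2)^2 / 10000  (cm^2 to m^2)
Radius = DBH/2 = 70.2/2 = 35.1 cm
BA = pi * 35.1^2 / 10000
   = 3870.4736 cm^2 / 10000
   = 0.387 m^2

0.387


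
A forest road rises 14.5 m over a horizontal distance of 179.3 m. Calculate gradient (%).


Formula: Gradient = rise / run * 100
Gradient = 14.5 / 179.3 * 100 = 8.1%

8.1


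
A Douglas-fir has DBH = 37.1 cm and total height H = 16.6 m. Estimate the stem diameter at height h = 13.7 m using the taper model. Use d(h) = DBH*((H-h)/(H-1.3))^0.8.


Taper: d(h) = DBH * ((H - h) / (H - 1.3))^0.8
Numerator = H - h = 16.6 - 13.7 = 2.9 m
Denominator = H - 1.3 = 16.6 - 1.3 = 15.3 m
Ratio = 2.9 / 15.3 = 0.18954
d = 37.1 * 0.18954^0.8 = 9.8 cm

9.8


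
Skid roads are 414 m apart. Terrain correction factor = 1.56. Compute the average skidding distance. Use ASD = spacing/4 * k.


Formula: ASD = (spacing / 4) * correction
Uncorrected distance = spacing / 4 = 414 / 4 = 103.5 m
ASD = 103.5 * 1.56 = 161 m

161


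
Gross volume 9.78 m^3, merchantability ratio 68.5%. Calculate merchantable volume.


Formula: MV = V_total * (merchantable_pct / 100)
Merchantable fraction = 68.5% / 100 = 0.685
MV = 9.78 m^3 * 0.685 = 6.699 m^3

6.699


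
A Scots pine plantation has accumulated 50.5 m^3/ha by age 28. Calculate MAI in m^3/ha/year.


Formula: MAI = Total Volume / Stand Age
MAI = 50.5 m^3/ha / 28 years
MAI = 1.8 m^3/ha/year

1.8


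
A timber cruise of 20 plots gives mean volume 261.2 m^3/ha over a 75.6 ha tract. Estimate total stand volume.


Formula: Total Volume = Mean Volume per ha * Total Area
Total Volume = 261.2 m^3/ha * 75.6 ha
Total Volume = 19747 m^3

19747


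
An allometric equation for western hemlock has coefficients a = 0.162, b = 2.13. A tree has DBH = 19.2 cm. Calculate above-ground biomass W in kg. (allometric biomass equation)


Formula: W = a * DBH^b  (allometric power law)
DBH^b = 19.2^2.13 = 541.292
W = 0.162 * 541.292 = 87.7 kg

87.7


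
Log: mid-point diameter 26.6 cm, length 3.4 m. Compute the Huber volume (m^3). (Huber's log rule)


Huber: V = Am * L,  Am = pi*(Dm/200)^2
Am = pi*(26.6/200)^2 = 0.055572 m^2
V = 0.055572*3.4 = 0.1889 m^3

0.1889


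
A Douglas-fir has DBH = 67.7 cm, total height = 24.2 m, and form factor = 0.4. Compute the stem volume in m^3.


Formula: V = pi * (DBH/200)^2 * H * ff
Radius = DBH/200 = 67.7/200 = 0.3385 m
Radius^2 = 0.3385^2 = 0.11458225 m^2
V = pi * 0.11458225 * 24.2 * 0.4
V = 3.485 m^3

3.485


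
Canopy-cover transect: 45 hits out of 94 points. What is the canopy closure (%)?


Formula: Canopy closure = covered points / total points * 100
Closure = 45 / 94 * 100
Closure = 0.4787 * 100 = 47.9%

47.9


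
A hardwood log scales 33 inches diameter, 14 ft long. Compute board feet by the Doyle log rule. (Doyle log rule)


Doyle: BF = (D - 4)^2 * L / 16
Adjusted diameter = 33 - 4 = 29 in
(D-4)^2 = 29^2 = 841
BF = 841 * 14 / 16 = 736 BF

736


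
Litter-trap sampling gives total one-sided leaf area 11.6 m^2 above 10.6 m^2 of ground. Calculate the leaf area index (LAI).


Formula: LAI = total leaf area / ground area  (dimensionless)
LAI = 11.6 m^2 / 10.6 m^2
LAI = 1.09

1.09


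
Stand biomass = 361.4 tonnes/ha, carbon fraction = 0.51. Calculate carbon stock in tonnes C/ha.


Formula: Carbon Stock = Biomass * Carbon Fraction
C = 361.4 t/ha * 0.51
C = 184.3 t C/ha

184.3


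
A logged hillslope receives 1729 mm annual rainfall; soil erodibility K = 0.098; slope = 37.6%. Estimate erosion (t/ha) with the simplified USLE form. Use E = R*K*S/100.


Formula: E = R * K * S / 100  (simplified USLE)
R * K = 1729 * 0.098 = 169.442
E = 169.442 * 37.6 / 100 = 63.71 t/ha

63.71


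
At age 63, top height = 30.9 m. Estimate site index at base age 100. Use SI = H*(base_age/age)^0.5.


Formula: SI = H_dom * (base_age / age)^0.5
Age ratio = 100 / 63 = 1.5873
sqrt(age_ratio) = 1.25988
SI = 30.9 * 1.25988 = 38.9 m

38.9
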